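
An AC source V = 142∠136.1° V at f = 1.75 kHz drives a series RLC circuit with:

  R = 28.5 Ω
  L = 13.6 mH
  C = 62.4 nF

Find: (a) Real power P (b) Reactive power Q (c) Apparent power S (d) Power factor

Step 1 — Angular frequency: ω = 2π·f = 2π·1750 = 1.1e+04 rad/s.
Step 2 — Component impedances:
  R: Z = R = 28.5 Ω
  L: Z = jωL = j·1.1e+04·0.0136 = 0 + j149.5 Ω
  C: Z = 1/(jωC) = -j/(ω·C) = 0 - j1457 Ω
Step 3 — Series combination: Z_total = R + L + C = 28.5 - j1308 Ω = 1308∠-88.8° Ω.
Step 4 — Source phasor: V = 142∠136.1° V = -102.3 + j98.46 V.
Step 5 — Current: I = V / Z = -0.07695 - j0.07655 A = 0.1085∠-135.1° A.
Step 6 — Complex power: S = V·I* = 0.3358 - j15.41 VA.
Step 7 — Real power: P = Re(S) = 0.3358 W.
Step 8 — Reactive power: Q = Im(S) = -15.41 VAR.
Step 9 — Apparent power: |S| = 15.41 VA.
Step 10 — Power factor: PF = P/|S| = 0.02179 (leading).

(a) P = 0.3358 W  (b) Q = -15.41 VAR  (c) S = 15.41 VA  (d) PF = 0.02179 (leading)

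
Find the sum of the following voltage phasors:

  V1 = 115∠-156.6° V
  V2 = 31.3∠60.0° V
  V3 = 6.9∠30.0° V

Step 1 — Convert each phasor to rectangular form:
  V1 = 115·(cos(-156.6°) + j·sin(-156.6°)) = -105.5 - j45.67 V
  V2 = 31.3·(cos(60.0°) + j·sin(60.0°)) = 15.65 + j27.11 V
  V3 = 6.9·(cos(30.0°) + j·sin(30.0°)) = 5.976 + j3.45 V
Step 2 — Sum components: V_total = -83.92 - j15.12 V.
Step 3 — Convert to polar: |V_total| = 85.27 V, ∠V_total = -169.8°.

V_total = 85.27∠-169.8° V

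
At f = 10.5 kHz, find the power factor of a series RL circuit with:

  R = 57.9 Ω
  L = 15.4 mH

Step 1 — Angular frequency: ω = 2π·f = 2π·1.05e+04 = 6.597e+04 rad/s.
Step 2 — Component impedances:
  R: Z = R = 57.9 Ω
  L: Z = jωL = j·6.597e+04·0.0154 = 0 + j1016 Ω
Step 3 — Series combination: Z_total = R + L = 57.9 + j1016 Ω = 1018∠86.7° Ω.
Step 4 — Power factor: PF = cos(φ) = Re(Z)/|Z| = 57.9/1017.6 = 0.0569.
Step 5 — Type: Im(Z) = 1016 ⇒ lagging (phase φ = 86.7°).

PF = 0.0569 (lagging, φ = 86.7°)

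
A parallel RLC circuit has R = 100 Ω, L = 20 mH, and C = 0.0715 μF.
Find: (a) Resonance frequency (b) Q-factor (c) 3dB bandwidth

Step 1 — Resonance: ω₀ = 1/√(LC) = 1/√(0.02·7.15e-08) = 2.644e+04 rad/s.
Step 2 — f₀ = ω₀/(2π) = 4209 Hz.
Step 3 — Parallel Q: Q = R/(ω₀L) = 100/(2.644e+04·0.02) = 0.1891.
Step 4 — Bandwidth: Δω = ω₀/Q = 1.399e+05 rad/s; BW = Δω/(2π) = 2.226e+04 Hz.

(a) f₀ = 4209 Hz  (b) Q = 0.1891  (c) BW = 2.226e+04 Hz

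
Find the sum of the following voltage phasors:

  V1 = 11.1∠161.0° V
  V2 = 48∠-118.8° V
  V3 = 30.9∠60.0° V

Step 1 — Convert each phasor to rectangular form:
  V1 = 11.1·(cos(161.0°) + j·sin(161.0°)) = -10.5 + j3.614 V
  V2 = 48·(cos(-118.8°) + j·sin(-118.8°)) = -23.12 - j42.06 V
  V3 = 30.9·(cos(60.0°) + j·sin(60.0°)) = 15.45 + j26.76 V
Step 2 — Sum components: V_total = -18.17 - j11.69 V.
Step 3 — Convert to polar: |V_total| = 21.6 V, ∠V_total = -147.2°.

V_total = 21.6∠-147.2° V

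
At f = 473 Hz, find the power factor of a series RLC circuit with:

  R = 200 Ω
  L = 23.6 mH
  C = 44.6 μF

Step 1 — Angular frequency: ω = 2π·f = 2π·473 = 2972 rad/s.
Step 2 — Component impedances:
  R: Z = R = 200 Ω
  L: Z = jωL = j·2972·0.0236 = 0 + j70.14 Ω
  C: Z = 1/(jωC) = -j/(ω·C) = 0 - j7.544 Ω
Step 3 — Series combination: Z_total = R + L + C = 200 + j62.59 Ω = 209.6∠17.4° Ω.
Step 4 — Power factor: PF = cos(φ) = Re(Z)/|Z| = 200/209.566 = 0.9544.
Step 5 — Type: Im(Z) = 62.59 ⇒ lagging (phase φ = 17.4°).

PF = 0.9544 (lagging, φ = 17.4°)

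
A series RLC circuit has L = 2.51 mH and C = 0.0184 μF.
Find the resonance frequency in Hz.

Step 1 — Resonance condition Im(Z)=0 gives ω₀ = 1/√(LC).
Step 2 — ω₀ = 1/√(0.00251·1.84e-08) = 1.471e+05 rad/s.
Step 3 — f₀ = ω₀/(2π) = 2.342e+04 Hz.

f₀ = 2.342e+04 Hz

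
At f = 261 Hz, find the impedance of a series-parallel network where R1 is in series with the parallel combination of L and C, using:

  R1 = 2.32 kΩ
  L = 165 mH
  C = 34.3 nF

Step 1 — Angular frequency: ω = 2π·f = 2π·261 = 1640 rad/s.
Step 2 — Component impedances:
  R1: Z = R = 2320 Ω
  L: Z = jωL = j·1640·0.165 = 0 + j270.6 Ω
  C: Z = 1/(jωC) = -j/(ω·C) = 0 - j1.778e+04 Ω
Step 3 — Parallel branch: L || C = 1/(1/L + 1/C) = 0 + j274.8 Ω.
Step 4 — Series with R1: Z_total = R1 + (L || C) = 2320 + j274.8 Ω = 2336∠6.8° Ω.

Z = 2320 + j274.8 Ω = 2336∠6.8° Ω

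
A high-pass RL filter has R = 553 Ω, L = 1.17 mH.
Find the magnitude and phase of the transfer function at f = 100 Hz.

Step 1 — Angular frequency: ω = 2π·100 = 628.3 rad/s.
Step 2 — Transfer function: H(jω) = jωL/(R + jωL).
Step 3 — Numerator jωL = j·0.7351; denominator R + jωL = 553 + j0.7351.
Step 4 — H = 1.767e-06 + j0.001329.
Step 5 — Magnitude: |H| = 0.001329 (-57.5 dB); phase: φ = 89.9°.

|H| = 0.001329 (-57.5 dB), φ = 89.9°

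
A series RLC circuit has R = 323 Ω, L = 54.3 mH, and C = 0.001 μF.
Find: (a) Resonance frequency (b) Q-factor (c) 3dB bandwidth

Step 1 — Resonance condition Im(Z)=0 gives ω₀ = 1/√(LC).
Step 2 — ω₀ = 1/√(0.0543·1e-09) = 1.357e+05 rad/s.
Step 3 — f₀ = ω₀/(2π) = 2.16e+04 Hz.
Step 4 — Series Q: Q = ω₀L/R = 1.357e+05·0.0543/323 = 22.81.
Step 5 — 3dB bandwidth: Δω = ω₀/Q = 5948 rad/s; BW = Δω/(2π) = 946.7 Hz.

(a) f₀ = 2.16e+04 Hz  (b) Q = 22.81  (c) BW = 946.7 Hz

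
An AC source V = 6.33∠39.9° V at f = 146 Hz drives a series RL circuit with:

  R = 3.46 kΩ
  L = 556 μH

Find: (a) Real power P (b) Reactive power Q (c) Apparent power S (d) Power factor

Step 1 — Angular frequency: ω = 2π·f = 2π·146 = 917.3 rad/s.
Step 2 — Component impedances:
  R: Z = R = 3460 Ω
  L: Z = jωL = j·917.3·0.000556 = 0 + j0.51 Ω
Step 3 — Series combination: Z_total = R + L = 3460 + j0.51 Ω = 3460∠0.0° Ω.
Step 4 — Source phasor: V = 6.33∠39.9° V = 4.856 + j4.06 V.
Step 5 — Current: I = V / Z = 0.001404 + j0.001173 A = 0.001829∠39.9° A.
Step 6 — Complex power: S = V·I* = 0.01158 + j1.707e-06 VA.
Step 7 — Real power: P = Re(S) = 0.01158 W.
Step 8 — Reactive power: Q = Im(S) = 1.707e-06 VAR.
Step 9 — Apparent power: |S| = 0.01158 VA.
Step 10 — Power factor: PF = P/|S| = 1 (lagging).

(a) P = 0.01158 W  (b) Q = 1.707e-06 VAR  (c) S = 0.01158 VA  (d) PF = 1 (lagging)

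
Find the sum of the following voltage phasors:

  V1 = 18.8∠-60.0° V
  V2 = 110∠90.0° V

Step 1 — Convert each phasor to rectangular form:
  V1 = 18.8·(cos(-60.0°) + j·sin(-60.0°)) = 9.4 - j16.28 V
  V2 = 110·(cos(90.0°) + j·sin(90.0°)) = 0 + j110 V
Step 2 — Sum components: V_total = 9.4 + j93.72 V.
Step 3 — Convert to polar: |V_total| = 94.19 V, ∠V_total = 84.3°.

V_total = 94.19∠84.3° V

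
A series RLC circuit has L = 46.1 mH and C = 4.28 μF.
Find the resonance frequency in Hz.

Step 1 — Resonance condition Im(Z)=0 gives ω₀ = 1/√(LC).
Step 2 — ω₀ = 1/√(0.0461·4.28e-06) = 2251 rad/s.
Step 3 — f₀ = ω₀/(2π) = 358.3 Hz.

f₀ = 358.3 Hz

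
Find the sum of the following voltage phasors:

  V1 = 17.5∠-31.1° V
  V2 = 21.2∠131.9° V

Step 1 — Convert each phasor to rectangular form:
  V1 = 17.5·(cos(-31.1°) + j·sin(-31.1°)) = 14.98 - j9.039 V
  V2 = 21.2·(cos(131.9°) + j·sin(131.9°)) = -14.16 + j15.78 V
Step 2 — Sum components: V_total = 0.8266 + j6.74 V.
Step 3 — Convert to polar: |V_total| = 6.791 V, ∠V_total = 83.0°.

V_total = 6.791∠83.0° V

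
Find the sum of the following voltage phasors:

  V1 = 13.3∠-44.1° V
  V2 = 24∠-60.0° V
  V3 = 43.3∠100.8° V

Step 1 — Convert each phasor to rectangular form:
  V1 = 13.3·(cos(-44.1°) + j·sin(-44.1°)) = 9.551 - j9.256 V
  V2 = 24·(cos(-60.0°) + j·sin(-60.0°)) = 12 - j20.78 V
  V3 = 43.3·(cos(100.8°) + j·sin(100.8°)) = -8.114 + j42.53 V
Step 2 — Sum components: V_total = 13.44 + j12.49 V.
Step 3 — Convert to polar: |V_total| = 18.35 V, ∠V_total = 42.9°.

V_total = 18.35∠42.9° V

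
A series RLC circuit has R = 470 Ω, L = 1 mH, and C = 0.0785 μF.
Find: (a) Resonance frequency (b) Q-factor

Step 1 — Resonance condition Im(Z)=0 gives ω₀ = 1/√(LC).
Step 2 — ω₀ = 1/√(0.001·7.85e-08) = 1.129e+05 rad/s.
Step 3 — f₀ = ω₀/(2π) = 1.796e+04 Hz.
Step 4 — Series Q: Q = ω₀L/R = 1.129e+05·0.001/470 = 0.2401.

(a) f₀ = 1.796e+04 Hz  (b) Q = 0.2401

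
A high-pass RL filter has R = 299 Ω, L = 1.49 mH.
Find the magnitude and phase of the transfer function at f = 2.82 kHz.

Step 1 — Angular frequency: ω = 2π·2820 = 1.772e+04 rad/s.
Step 2 — Transfer function: H(jω) = jωL/(R + jωL).
Step 3 — Numerator jωL = j·26.4; denominator R + jωL = 299 + j26.4.
Step 4 — H = 0.007736 + j0.08761.
Step 5 — Magnitude: |H| = 0.08795 (-21.1 dB); phase: φ = 85.0°.

|H| = 0.08795 (-21.1 dB), φ = 85.0°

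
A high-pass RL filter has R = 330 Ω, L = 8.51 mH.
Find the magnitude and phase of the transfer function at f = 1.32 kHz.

Step 1 — Angular frequency: ω = 2π·1320 = 8294 rad/s.
Step 2 — Transfer function: H(jω) = jωL/(R + jωL).
Step 3 — Numerator jωL = j·70.58; denominator R + jωL = 330 + j70.58.
Step 4 — H = 0.04374 + j0.2045.
Step 5 — Magnitude: |H| = 0.2091 (-13.6 dB); phase: φ = 77.9°.

|H| = 0.2091 (-13.6 dB), φ = 77.9°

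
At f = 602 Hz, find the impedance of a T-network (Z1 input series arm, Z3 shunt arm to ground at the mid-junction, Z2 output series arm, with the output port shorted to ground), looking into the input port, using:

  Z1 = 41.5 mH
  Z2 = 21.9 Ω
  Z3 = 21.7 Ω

Step 1 — Angular frequency: ω = 2π·f = 2π·602 = 3782 rad/s.
Step 2 — Component impedances:
  Z1: Z = jωL = j·3782·0.0415 = 0 + j157 Ω
  Z2: Z = R = 21.9 Ω
  Z3: Z = R = 21.7 Ω
Step 3 — With the output port shorted to ground, the output series arm Z2 runs from the junction to ground; the shunt arm Z3 also runs from the junction to ground. They appear in parallel: Z3 || Z2 = 10.9 Ω.
Step 4 — Series with input arm Z1: Z_in = Z1 + (Z3 || Z2) = 10.9 + j157 Ω = 157.4∠86.0° Ω.

Z = 10.9 + j157 Ω = 157.4∠86.0° Ω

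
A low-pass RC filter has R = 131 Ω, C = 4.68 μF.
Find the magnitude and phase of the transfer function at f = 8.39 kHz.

Step 1 — Angular frequency: ω = 2π·8390 = 5.272e+04 rad/s.
Step 2 — Transfer function: H(jω) = 1/(1 + jωRC).
Step 3 — Denominator: 1 + jωRC = 1 + j·5.272e+04·131·4.68e-06 = 1 + j32.32.
Step 4 — H = 0.0009565 - j0.03091.
Step 5 — Magnitude: |H| = 0.03093 (-30.2 dB); phase: φ = -88.2°.

|H| = 0.03093 (-30.2 dB), φ = -88.2°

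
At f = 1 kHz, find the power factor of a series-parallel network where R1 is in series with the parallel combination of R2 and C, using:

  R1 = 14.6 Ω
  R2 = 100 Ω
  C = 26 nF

Step 1 — Angular frequency: ω = 2π·f = 2π·1000 = 6283 rad/s.
Step 2 — Component impedances:
  R1: Z = R = 14.6 Ω
  R2: Z = R = 100 Ω
  C: Z = 1/(jωC) = -j/(ω·C) = 0 - j6121 Ω
Step 3 — Parallel branch: R2 || C = 1/(1/R2 + 1/C) = 99.97 - j1.633 Ω.
Step 4 — Series with R1: Z_total = R1 + (R2 || C) = 114.6 - j1.633 Ω = 114.6∠-0.8° Ω.
Step 5 — Power factor: PF = cos(φ) = Re(Z)/|Z| = 114.57/114.58 = 0.9999.
Step 6 — Type: Im(Z) = -1.633 ⇒ leading (phase φ = -0.8°).

PF = 0.9999 (leading, φ = -0.8°)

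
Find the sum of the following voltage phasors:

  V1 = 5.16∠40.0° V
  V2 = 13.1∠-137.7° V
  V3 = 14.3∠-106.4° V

Step 1 — Convert each phasor to rectangular form:
  V1 = 5.16·(cos(40.0°) + j·sin(40.0°)) = 3.953 + j3.317 V
  V2 = 13.1·(cos(-137.7°) + j·sin(-137.7°)) = -9.689 - j8.816 V
  V3 = 14.3·(cos(-106.4°) + j·sin(-106.4°)) = -4.037 - j13.72 V
Step 2 — Sum components: V_total = -9.774 - j19.22 V.
Step 3 — Convert to polar: |V_total| = 21.56 V, ∠V_total = -117.0°.

V_total = 21.56∠-117.0° V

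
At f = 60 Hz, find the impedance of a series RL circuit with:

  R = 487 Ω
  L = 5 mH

Step 1 — Angular frequency: ω = 2π·f = 2π·60 = 377 rad/s.
Step 2 — Component impedances:
  R: Z = R = 487 Ω
  L: Z = jωL = j·377·0.005 = 0 + j1.885 Ω
Step 3 — Series combination: Z_total = R + L = 487 + j1.885 Ω = 487∠0.2° Ω.

Z = 487 + j1.885 Ω = 487∠0.2° Ω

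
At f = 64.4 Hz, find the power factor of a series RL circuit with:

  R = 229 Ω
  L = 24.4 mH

Step 1 — Angular frequency: ω = 2π·f = 2π·64.4 = 404.6 rad/s.
Step 2 — Component impedances:
  R: Z = R = 229 Ω
  L: Z = jωL = j·404.6·0.0244 = 0 + j9.873 Ω
Step 3 — Series combination: Z_total = R + L = 229 + j9.873 Ω = 229.2∠2.5° Ω.
Step 4 — Power factor: PF = cos(φ) = Re(Z)/|Z| = 229/229.2 = 0.9991.
Step 5 — Type: Im(Z) = 9.873 ⇒ lagging (phase φ = 2.5°).

PF = 0.9991 (lagging, φ = 2.5°)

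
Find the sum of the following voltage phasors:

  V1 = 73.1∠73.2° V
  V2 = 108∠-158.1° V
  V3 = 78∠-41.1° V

Step 1 — Convert each phasor to rectangular form:
  V1 = 73.1·(cos(73.2°) + j·sin(73.2°)) = 21.13 + j69.98 V
  V2 = 108·(cos(-158.1°) + j·sin(-158.1°)) = -100.2 - j40.28 V
  V3 = 78·(cos(-41.1°) + j·sin(-41.1°)) = 58.78 - j51.28 V
Step 2 — Sum components: V_total = -20.3 - j21.58 V.
Step 3 — Convert to polar: |V_total| = 29.63 V, ∠V_total = -133.3°.

V_total = 29.63∠-133.3° V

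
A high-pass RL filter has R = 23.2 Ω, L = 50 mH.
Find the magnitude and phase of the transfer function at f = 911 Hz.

Step 1 — Angular frequency: ω = 2π·911 = 5724 rad/s.
Step 2 — Transfer function: H(jω) = jωL/(R + jωL).
Step 3 — Numerator jωL = j·286.2; denominator R + jωL = 23.2 + j286.2.
Step 4 — H = 0.9935 + j0.08053.
Step 5 — Magnitude: |H| = 0.9967 (-0.0 dB); phase: φ = 4.6°.

|H| = 0.9967 (-0.0 dB), φ = 4.6°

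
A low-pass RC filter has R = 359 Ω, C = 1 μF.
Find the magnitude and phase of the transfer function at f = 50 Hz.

Step 1 — Angular frequency: ω = 2π·50 = 314.2 rad/s.
Step 2 — Transfer function: H(jω) = 1/(1 + jωRC).
Step 3 — Denominator: 1 + jωRC = 1 + j·314.2·359·1e-06 = 1 + j0.1128.
Step 4 — H = 0.9874 - j0.1114.
Step 5 — Magnitude: |H| = 0.9937 (-0.1 dB); phase: φ = -6.4°.

|H| = 0.9937 (-0.1 dB), φ = -6.4°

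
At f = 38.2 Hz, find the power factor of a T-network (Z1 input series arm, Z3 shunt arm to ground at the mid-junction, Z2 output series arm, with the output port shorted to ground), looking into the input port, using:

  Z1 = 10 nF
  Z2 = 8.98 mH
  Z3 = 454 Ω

Step 1 — Angular frequency: ω = 2π·f = 2π·38.2 = 240 rad/s.
Step 2 — Component impedances:
  Z1: Z = 1/(jωC) = -j/(ω·C) = 0 - j4.166e+05 Ω
  Z2: Z = jωL = j·240·0.00898 = 0 + j2.155 Ω
  Z3: Z = R = 454 Ω
Step 3 — With the output port shorted to ground, the output series arm Z2 runs from the junction to ground; the shunt arm Z3 also runs from the junction to ground. They appear in parallel: Z3 || Z2 = 0.01023 + j2.155 Ω.
Step 4 — Series with input arm Z1: Z_in = Z1 + (Z3 || Z2) = 0.01023 - j4.166e+05 Ω = 4.166e+05∠-90.0° Ω.
Step 5 — Power factor: PF = cos(φ) = Re(Z)/|Z| = 0.01023/4.166e+05 = 2.456e-08.
Step 6 — Type: Im(Z) = -4.166e+05 ⇒ leading (phase φ = -90.0°).

PF = 2.456e-08 (leading, φ = -90.0°)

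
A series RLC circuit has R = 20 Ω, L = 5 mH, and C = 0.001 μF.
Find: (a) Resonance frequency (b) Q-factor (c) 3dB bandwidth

Step 1 — Resonance: ω₀ = 1/√(LC) = 1/√(0.005·1e-09) = 4.472e+05 rad/s.
Step 2 — f₀ = ω₀/(2π) = 7.118e+04 Hz.
Step 3 — Series Q: Q = ω₀L/R = 4.472e+05·0.005/20 = 111.8.
Step 4 — Bandwidth: Δω = ω₀/Q = 4000 rad/s; BW = Δω/(2π) = 636.6 Hz.

(a) f₀ = 7.118e+04 Hz  (b) Q = 111.8  (c) BW = 636.6 Hz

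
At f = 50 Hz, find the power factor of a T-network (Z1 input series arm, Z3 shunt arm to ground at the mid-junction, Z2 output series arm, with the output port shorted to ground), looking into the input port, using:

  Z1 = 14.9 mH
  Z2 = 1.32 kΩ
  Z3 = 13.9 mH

Step 1 — Angular frequency: ω = 2π·f = 2π·50 = 314.2 rad/s.
Step 2 — Component impedances:
  Z1: Z = jωL = j·314.2·0.0149 = 0 + j4.681 Ω
  Z2: Z = R = 1320 Ω
  Z3: Z = jωL = j·314.2·0.0139 = 0 + j4.367 Ω
Step 3 — With the output port shorted to ground, the output series arm Z2 runs from the junction to ground; the shunt arm Z3 also runs from the junction to ground. They appear in parallel: Z3 || Z2 = 0.01445 + j4.367 Ω.
Step 4 — Series with input arm Z1: Z_in = Z1 + (Z3 || Z2) = 0.01445 + j9.048 Ω = 9.048∠89.9° Ω.
Step 5 — Power factor: PF = cos(φ) = Re(Z)/|Z| = 0.01445/9.048 = 0.001597.
Step 6 — Type: Im(Z) = 9.048 ⇒ lagging (phase φ = 89.9°).

PF = 0.001597 (lagging, φ = 89.9°)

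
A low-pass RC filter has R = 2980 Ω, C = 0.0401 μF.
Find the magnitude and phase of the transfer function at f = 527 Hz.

Step 1 — Angular frequency: ω = 2π·527 = 3311 rad/s.
Step 2 — Transfer function: H(jω) = 1/(1 + jωRC).
Step 3 — Denominator: 1 + jωRC = 1 + j·3311·2980·4.01e-08 = 1 + j0.3957.
Step 4 — H = 0.8646 - j0.3421.
Step 5 — Magnitude: |H| = 0.9299 (-0.6 dB); phase: φ = -21.6°.

|H| = 0.9299 (-0.6 dB), φ = -21.6°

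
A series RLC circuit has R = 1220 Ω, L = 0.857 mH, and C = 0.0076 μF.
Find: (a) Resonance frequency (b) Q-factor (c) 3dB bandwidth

Step 1 — Resonance: ω₀ = 1/√(LC) = 1/√(0.000857·7.6e-09) = 3.918e+05 rad/s.
Step 2 — f₀ = ω₀/(2π) = 6.236e+04 Hz.
Step 3 — Series Q: Q = ω₀L/R = 3.918e+05·0.000857/1220 = 0.2752.
Step 4 — Bandwidth: Δω = ω₀/Q = 1.424e+06 rad/s; BW = Δω/(2π) = 2.266e+05 Hz.

(a) f₀ = 6.236e+04 Hz  (b) Q = 0.2752  (c) BW = 2.266e+05 Hz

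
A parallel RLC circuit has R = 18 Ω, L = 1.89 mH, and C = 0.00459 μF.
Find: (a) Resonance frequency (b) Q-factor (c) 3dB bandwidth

Step 1 — Resonance: ω₀ = 1/√(LC) = 1/√(0.00189·4.59e-09) = 3.395e+05 rad/s.
Step 2 — f₀ = ω₀/(2π) = 5.404e+04 Hz.
Step 3 — Parallel Q: Q = R/(ω₀L) = 18/(3.395e+05·0.00189) = 0.02805.
Step 4 — Bandwidth: Δω = ω₀/Q = 1.21e+07 rad/s; BW = Δω/(2π) = 1.926e+06 Hz.

(a) f₀ = 5.404e+04 Hz  (b) Q = 0.02805  (c) BW = 1.926e+06 Hz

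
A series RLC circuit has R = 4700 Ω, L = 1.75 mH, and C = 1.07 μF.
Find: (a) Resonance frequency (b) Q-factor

Step 1 — Resonance condition Im(Z)=0 gives ω₀ = 1/√(LC).
Step 2 — ω₀ = 1/√(0.00175·1.07e-06) = 2.311e+04 rad/s.
Step 3 — f₀ = ω₀/(2π) = 3678 Hz.
Step 4 — Series Q: Q = ω₀L/R = 2.311e+04·0.00175/4700 = 0.008605.

(a) f₀ = 3678 Hz  (b) Q = 0.008605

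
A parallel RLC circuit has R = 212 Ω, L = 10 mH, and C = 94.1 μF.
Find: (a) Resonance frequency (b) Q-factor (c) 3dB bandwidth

Step 1 — Resonance: ω₀ = 1/√(LC) = 1/√(0.01·9.41e-05) = 1031 rad/s.
Step 2 — f₀ = ω₀/(2π) = 164.1 Hz.
Step 3 — Parallel Q: Q = R/(ω₀L) = 212/(1031·0.01) = 20.57.
Step 4 — Bandwidth: Δω = ω₀/Q = 50.13 rad/s; BW = Δω/(2π) = 7.978 Hz.

(a) f₀ = 164.1 Hz  (b) Q = 20.57  (c) BW = 7.978 Hz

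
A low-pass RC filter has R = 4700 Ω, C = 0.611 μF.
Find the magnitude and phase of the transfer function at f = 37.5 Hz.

Step 1 — Angular frequency: ω = 2π·37.5 = 235.6 rad/s.
Step 2 — Transfer function: H(jω) = 1/(1 + jωRC).
Step 3 — Denominator: 1 + jωRC = 1 + j·235.6·4700·6.11e-07 = 1 + j0.6766.
Step 4 — H = 0.686 - j0.4641.
Step 5 — Magnitude: |H| = 0.8282 (-1.6 dB); phase: φ = -34.1°.

|H| = 0.8282 (-1.6 dB), φ = -34.1°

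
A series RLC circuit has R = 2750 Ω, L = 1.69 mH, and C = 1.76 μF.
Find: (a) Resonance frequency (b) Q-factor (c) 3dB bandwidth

Step 1 — Resonance: ω₀ = 1/√(LC) = 1/√(0.00169·1.76e-06) = 1.834e+04 rad/s.
Step 2 — f₀ = ω₀/(2π) = 2918 Hz.
Step 3 — Series Q: Q = ω₀L/R = 1.834e+04·0.00169/2750 = 0.01127.
Step 4 — Bandwidth: Δω = ω₀/Q = 1.627e+06 rad/s; BW = Δω/(2π) = 2.59e+05 Hz.

(a) f₀ = 2918 Hz  (b) Q = 0.01127  (c) BW = 2.59e+05 Hz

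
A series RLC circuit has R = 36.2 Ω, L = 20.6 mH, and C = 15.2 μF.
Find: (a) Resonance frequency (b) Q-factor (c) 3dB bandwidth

Step 1 — Resonance condition Im(Z)=0 gives ω₀ = 1/√(LC).
Step 2 — ω₀ = 1/√(0.0206·1.52e-05) = 1787 rad/s.
Step 3 — f₀ = ω₀/(2π) = 284.4 Hz.
Step 4 — Series Q: Q = ω₀L/R = 1787·0.0206/36.2 = 1.017.
Step 5 — 3dB bandwidth: Δω = ω₀/Q = 1757 rad/s; BW = Δω/(2π) = 279.7 Hz.

(a) f₀ = 284.4 Hz  (b) Q = 1.017  (c) BW = 279.7 Hz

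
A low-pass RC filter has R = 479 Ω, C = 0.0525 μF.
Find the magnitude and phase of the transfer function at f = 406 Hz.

Step 1 — Angular frequency: ω = 2π·406 = 2551 rad/s.
Step 2 — Transfer function: H(jω) = 1/(1 + jωRC).
Step 3 — Denominator: 1 + jωRC = 1 + j·2551·479·5.25e-08 = 1 + j0.06415.
Step 4 — H = 0.9959 - j0.06389.
Step 5 — Magnitude: |H| = 0.9979 (-0.0 dB); phase: φ = -3.7°.

|H| = 0.9979 (-0.0 dB), φ = -3.7°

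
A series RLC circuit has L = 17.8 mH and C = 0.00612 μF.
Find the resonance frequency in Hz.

Step 1 — Resonance condition Im(Z)=0 gives ω₀ = 1/√(LC).
Step 2 — ω₀ = 1/√(0.0178·6.12e-09) = 9.581e+04 rad/s.
Step 3 — f₀ = ω₀/(2π) = 1.525e+04 Hz.

f₀ = 1.525e+04 Hz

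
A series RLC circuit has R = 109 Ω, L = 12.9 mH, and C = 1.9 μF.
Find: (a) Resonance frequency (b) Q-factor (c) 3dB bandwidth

Step 1 — Resonance: ω₀ = 1/√(LC) = 1/√(0.0129·1.9e-06) = 6387 rad/s.
Step 2 — f₀ = ω₀/(2π) = 1017 Hz.
Step 3 — Series Q: Q = ω₀L/R = 6387·0.0129/109 = 0.7559.
Step 4 — Bandwidth: Δω = ω₀/Q = 8450 rad/s; BW = Δω/(2π) = 1345 Hz.

(a) f₀ = 1017 Hz  (b) Q = 0.7559  (c) BW = 1345 Hz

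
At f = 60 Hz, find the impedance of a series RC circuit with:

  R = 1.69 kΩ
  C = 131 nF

Step 1 — Angular frequency: ω = 2π·f = 2π·60 = 377 rad/s.
Step 2 — Component impedances:
  R: Z = R = 1690 Ω
  C: Z = 1/(jωC) = -j/(ω·C) = 0 - j2.025e+04 Ω
Step 3 — Series combination: Z_total = R + C = 1690 - j2.025e+04 Ω = 2.032e+04∠-85.2° Ω.

Z = 1690 - j2.025e+04 Ω = 2.032e+04∠-85.2° Ω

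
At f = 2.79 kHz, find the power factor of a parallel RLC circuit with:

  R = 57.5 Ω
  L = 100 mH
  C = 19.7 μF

Step 1 — Angular frequency: ω = 2π·f = 2π·2790 = 1.753e+04 rad/s.
Step 2 — Component impedances:
  R: Z = R = 57.5 Ω
  L: Z = jωL = j·1.753e+04·0.1 = 0 + j1753 Ω
  C: Z = 1/(jωC) = -j/(ω·C) = 0 - j2.896 Ω
Step 3 — Parallel combination: 1/Z_total = 1/R + 1/L + 1/C; Z_total = 0.1459 - j2.893 Ω = 2.897∠-87.1° Ω.
Step 4 — Power factor: PF = cos(φ) = Re(Z)/|Z| = 0.14594/2.8968 = 0.05038.
Step 5 — Type: Im(Z) = -2.893 ⇒ leading (phase φ = -87.1°).

PF = 0.05038 (leading, φ = -87.1°)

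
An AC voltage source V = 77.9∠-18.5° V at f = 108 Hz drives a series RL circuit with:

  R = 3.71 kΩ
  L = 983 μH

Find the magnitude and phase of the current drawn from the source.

Step 1 — Angular frequency: ω = 2π·f = 2π·108 = 678.6 rad/s.
Step 2 — Component impedances:
  R: Z = R = 3710 Ω
  L: Z = jωL = j·678.6·0.000983 = 0 + j0.667 Ω
Step 3 — Series combination: Z_total = R + L = 3710 + j0.667 Ω = 3710∠0.0° Ω.
Step 4 — Source phasor: V = 77.9∠-18.5° V = 73.87 - j24.72 V.
Step 5 — Ohm's law: I = V / Z_total = (73.87 - j24.72) / (3710 + j0.667) = 0.01991 - j0.006666 A.
Step 6 — Convert to polar: |I| = 0.021 A, ∠I = -18.5°.

I = 0.021∠-18.5° A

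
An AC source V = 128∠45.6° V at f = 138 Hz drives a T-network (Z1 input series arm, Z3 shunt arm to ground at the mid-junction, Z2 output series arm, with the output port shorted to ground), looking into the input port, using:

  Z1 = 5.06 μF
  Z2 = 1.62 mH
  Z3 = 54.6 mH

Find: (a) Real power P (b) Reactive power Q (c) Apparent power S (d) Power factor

Step 1 — Angular frequency: ω = 2π·f = 2π·138 = 867.1 rad/s.
Step 2 — Component impedances:
  Z1: Z = 1/(jωC) = -j/(ω·C) = 0 - j227.9 Ω
  Z2: Z = jωL = j·867.1·0.00162 = 0 + j1.405 Ω
  Z3: Z = jωL = j·867.1·0.0546 = 0 + j47.34 Ω
Step 3 — With the output port shorted to ground, the output series arm Z2 runs from the junction to ground; the shunt arm Z3 also runs from the junction to ground. They appear in parallel: Z3 || Z2 = 0 + j1.364 Ω.
Step 4 — Series with input arm Z1: Z_in = Z1 + (Z3 || Z2) = 0 - j226.6 Ω = 226.6∠-90.0° Ω.
Step 5 — Source phasor: V = 128∠45.6° V = 89.56 + j91.45 V.
Step 6 — Current: I = V / Z = -0.4037 + j0.3953 A = 0.565∠135.6° A.
Step 7 — Complex power: S = V·I* = 0 - j72.32 VA.
Step 8 — Real power: P = Re(S) = 0 W.
Step 9 — Reactive power: Q = Im(S) = -72.32 VAR.
Step 10 — Apparent power: |S| = 72.32 VA.
Step 11 — Power factor: PF = P/|S| = 0 (leading).

(a) P = 0 W  (b) Q = -72.32 VAR  (c) S = 72.32 VA  (d) PF = 0 (leading)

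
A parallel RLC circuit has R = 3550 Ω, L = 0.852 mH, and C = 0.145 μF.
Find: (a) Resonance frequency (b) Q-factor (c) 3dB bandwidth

Step 1 — Resonance: ω₀ = 1/√(LC) = 1/√(0.000852·1.45e-07) = 8.997e+04 rad/s.
Step 2 — f₀ = ω₀/(2π) = 1.432e+04 Hz.
Step 3 — Parallel Q: Q = R/(ω₀L) = 3550/(8.997e+04·0.000852) = 46.31.
Step 4 — Bandwidth: Δω = ω₀/Q = 1943 rad/s; BW = Δω/(2π) = 309.2 Hz.

(a) f₀ = 1.432e+04 Hz  (b) Q = 46.31  (c) BW = 309.2 Hz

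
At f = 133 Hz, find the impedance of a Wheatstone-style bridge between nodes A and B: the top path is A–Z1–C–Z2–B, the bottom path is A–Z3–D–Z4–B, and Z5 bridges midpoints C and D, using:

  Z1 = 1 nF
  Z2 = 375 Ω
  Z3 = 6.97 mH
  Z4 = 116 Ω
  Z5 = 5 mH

Step 1 — Angular frequency: ω = 2π·f = 2π·133 = 835.7 rad/s.
Step 2 — Component impedances:
  Z1: Z = 1/(jωC) = -j/(ω·C) = 0 - j1.197e+06 Ω
  Z2: Z = R = 375 Ω
  Z3: Z = jωL = j·835.7·0.00697 = 0 + j5.825 Ω
  Z4: Z = R = 116 Ω
  Z5: Z = jωL = j·835.7·0.005 = 0 + j4.178 Ω
Step 3 — Bridge requires nodal analysis (the Z5 bridge couples midpoints C and D, so the two paths cannot be reduced to a simple series/parallel combination). Setting node B to ground and injecting 1 A at node A, the 3-node admittance system at A, C, D solves to V_A = Z_AB = 88.6 + j6.058 Ω = 88.8∠3.9° Ω.

Z = 88.6 + j6.058 Ω = 88.8∠3.9° Ω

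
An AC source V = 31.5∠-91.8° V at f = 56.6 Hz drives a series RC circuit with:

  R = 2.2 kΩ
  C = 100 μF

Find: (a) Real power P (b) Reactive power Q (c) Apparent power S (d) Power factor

Step 1 — Angular frequency: ω = 2π·f = 2π·56.6 = 355.6 rad/s.
Step 2 — Component impedances:
  R: Z = R = 2200 Ω
  C: Z = 1/(jωC) = -j/(ω·C) = 0 - j28.12 Ω
Step 3 — Series combination: Z_total = R + C = 2200 - j28.12 Ω = 2200∠-0.7° Ω.
Step 4 — Source phasor: V = 31.5∠-91.8° V = -0.9894 - j31.48 V.
Step 5 — Current: I = V / Z = -0.0002668 - j0.01431 A = 0.01432∠-91.1° A.
Step 6 — Complex power: S = V·I* = 0.4509 - j0.005764 VA.
Step 7 — Real power: P = Re(S) = 0.4509 W.
Step 8 — Reactive power: Q = Im(S) = -0.005764 VAR.
Step 9 — Apparent power: |S| = 0.451 VA.
Step 10 — Power factor: PF = P/|S| = 0.9999 (leading).

(a) P = 0.4509 W  (b) Q = -0.005764 VAR  (c) S = 0.451 VA  (d) PF = 0.9999 (leading)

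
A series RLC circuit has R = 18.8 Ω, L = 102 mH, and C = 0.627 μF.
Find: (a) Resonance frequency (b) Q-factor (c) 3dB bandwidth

Step 1 — Resonance: ω₀ = 1/√(LC) = 1/√(0.102·6.27e-07) = 3954 rad/s.
Step 2 — f₀ = ω₀/(2π) = 629.3 Hz.
Step 3 — Series Q: Q = ω₀L/R = 3954·0.102/18.8 = 21.45.
Step 4 — Bandwidth: Δω = ω₀/Q = 184.3 rad/s; BW = Δω/(2π) = 29.33 Hz.

(a) f₀ = 629.3 Hz  (b) Q = 21.45  (c) BW = 29.33 Hz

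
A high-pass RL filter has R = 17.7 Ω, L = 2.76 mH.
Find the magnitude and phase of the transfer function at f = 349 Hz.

Step 1 — Angular frequency: ω = 2π·349 = 2193 rad/s.
Step 2 — Transfer function: H(jω) = jωL/(R + jωL).
Step 3 — Numerator jωL = j·6.052; denominator R + jωL = 17.7 + j6.052.
Step 4 — H = 0.1047 + j0.3061.
Step 5 — Magnitude: |H| = 0.3235 (-9.8 dB); phase: φ = 71.1°.

|H| = 0.3235 (-9.8 dB), φ = 71.1°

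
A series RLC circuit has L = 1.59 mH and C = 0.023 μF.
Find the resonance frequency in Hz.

Step 1 — Resonance condition Im(Z)=0 gives ω₀ = 1/√(LC).
Step 2 — ω₀ = 1/√(0.00159·2.3e-08) = 1.654e+05 rad/s.
Step 3 — f₀ = ω₀/(2π) = 2.632e+04 Hz.

f₀ = 2.632e+04 Hz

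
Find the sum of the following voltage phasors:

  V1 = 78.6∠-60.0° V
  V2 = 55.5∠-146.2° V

Step 1 — Convert each phasor to rectangular form:
  V1 = 78.6·(cos(-60.0°) + j·sin(-60.0°)) = 39.3 - j68.07 V
  V2 = 55.5·(cos(-146.2°) + j·sin(-146.2°)) = -46.12 - j30.87 V
Step 2 — Sum components: V_total = -6.82 - j98.94 V.
Step 3 — Convert to polar: |V_total| = 99.18 V, ∠V_total = -93.9°.

V_total = 99.18∠-93.9° V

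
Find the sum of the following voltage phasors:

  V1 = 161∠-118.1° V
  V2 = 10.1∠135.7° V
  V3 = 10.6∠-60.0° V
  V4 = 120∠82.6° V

Step 1 — Convert each phasor to rectangular form:
  V1 = 161·(cos(-118.1°) + j·sin(-118.1°)) = -75.83 - j142 V
  V2 = 10.1·(cos(135.7°) + j·sin(135.7°)) = -7.228 + j7.054 V
  V3 = 10.6·(cos(-60.0°) + j·sin(-60.0°)) = 5.3 - j9.18 V
  V4 = 120·(cos(82.6°) + j·sin(82.6°)) = 15.46 + j119 V
Step 2 — Sum components: V_total = -62.31 - j25.15 V.
Step 3 — Convert to polar: |V_total| = 67.19 V, ∠V_total = -158.0°.

V_total = 67.19∠-158.0° V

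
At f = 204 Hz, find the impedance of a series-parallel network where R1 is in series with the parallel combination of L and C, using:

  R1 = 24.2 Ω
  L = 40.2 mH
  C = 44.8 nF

Step 1 — Angular frequency: ω = 2π·f = 2π·204 = 1282 rad/s.
Step 2 — Component impedances:
  R1: Z = R = 24.2 Ω
  L: Z = jωL = j·1282·0.0402 = 0 + j51.53 Ω
  C: Z = 1/(jωC) = -j/(ω·C) = 0 - j1.741e+04 Ω
Step 3 — Parallel branch: L || C = 1/(1/L + 1/C) = 0 + j51.68 Ω.
Step 4 — Series with R1: Z_total = R1 + (L || C) = 24.2 + j51.68 Ω = 57.07∠64.9° Ω.

Z = 24.2 + j51.68 Ω = 57.07∠64.9° Ω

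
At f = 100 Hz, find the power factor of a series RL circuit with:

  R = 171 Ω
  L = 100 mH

Step 1 — Angular frequency: ω = 2π·f = 2π·100 = 628.3 rad/s.
Step 2 — Component impedances:
  R: Z = R = 171 Ω
  L: Z = jωL = j·628.3·0.1 = 0 + j62.83 Ω
Step 3 — Series combination: Z_total = R + L = 171 + j62.83 Ω = 182.2∠20.2° Ω.
Step 4 — Power factor: PF = cos(φ) = Re(Z)/|Z| = 171/182.18 = 0.9386.
Step 5 — Type: Im(Z) = 62.83 ⇒ lagging (phase φ = 20.2°).

PF = 0.9386 (lagging, φ = 20.2°)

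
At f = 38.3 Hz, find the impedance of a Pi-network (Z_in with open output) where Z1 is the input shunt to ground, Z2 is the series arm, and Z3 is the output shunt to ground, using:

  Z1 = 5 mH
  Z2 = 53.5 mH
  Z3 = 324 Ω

Step 1 — Angular frequency: ω = 2π·f = 2π·38.3 = 240.6 rad/s.
Step 2 — Component impedances:
  Z1: Z = jωL = j·240.6·0.005 = 0 + j1.203 Ω
  Z2: Z = jωL = j·240.6·0.0535 = 0 + j12.87 Ω
  Z3: Z = R = 324 Ω
Step 3 — With open output, the series arm Z2 and the output shunt Z3 appear in series to ground: Z2 + Z3 = 324 + j12.87 Ω.
Step 4 — Parallel with input shunt Z1: Z_in = Z1 || (Z2 + Z3) = 0.00446 + j1.203 Ω = 1.203∠89.8° Ω.

Z = 0.00446 + j1.203 Ω = 1.203∠89.8° Ω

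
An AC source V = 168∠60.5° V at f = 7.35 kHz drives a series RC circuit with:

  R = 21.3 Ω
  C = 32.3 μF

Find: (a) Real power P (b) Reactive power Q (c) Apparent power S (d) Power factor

Step 1 — Angular frequency: ω = 2π·f = 2π·7350 = 4.618e+04 rad/s.
Step 2 — Component impedances:
  R: Z = R = 21.3 Ω
  C: Z = 1/(jωC) = -j/(ω·C) = 0 - j0.6704 Ω
Step 3 — Series combination: Z_total = R + C = 21.3 - j0.6704 Ω = 21.31∠-1.8° Ω.
Step 4 — Source phasor: V = 168∠60.5° V = 82.73 + j146.2 V.
Step 5 — Current: I = V / Z = 3.664 + j6.98 A = 7.883∠62.3° A.
Step 6 — Complex power: S = V·I* = 1324 - j41.66 VA.
Step 7 — Real power: P = Re(S) = 1324 W.
Step 8 — Reactive power: Q = Im(S) = -41.66 VAR.
Step 9 — Apparent power: |S| = 1324 VA.
Step 10 — Power factor: PF = P/|S| = 0.9995 (leading).

(a) P = 1324 W  (b) Q = -41.66 VAR  (c) S = 1324 VA  (d) PF = 0.9995 (leading)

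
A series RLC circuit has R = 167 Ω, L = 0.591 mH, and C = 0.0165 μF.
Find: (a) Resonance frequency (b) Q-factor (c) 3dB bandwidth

Step 1 — Resonance: ω₀ = 1/√(LC) = 1/√(0.000591·1.65e-08) = 3.202e+05 rad/s.
Step 2 — f₀ = ω₀/(2π) = 5.097e+04 Hz.
Step 3 — Series Q: Q = ω₀L/R = 3.202e+05·0.000591/167 = 1.133.
Step 4 — Bandwidth: Δω = ω₀/Q = 2.826e+05 rad/s; BW = Δω/(2π) = 4.497e+04 Hz.

(a) f₀ = 5.097e+04 Hz  (b) Q = 1.133  (c) BW = 4.497e+04 Hz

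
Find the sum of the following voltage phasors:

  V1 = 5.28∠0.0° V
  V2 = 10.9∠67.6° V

Step 1 — Convert each phasor to rectangular form:
  V1 = 5.28·(cos(0.0°) + j·sin(0.0°)) = 5.28 V
  V2 = 10.9·(cos(67.6°) + j·sin(67.6°)) = 4.154 + j10.08 V
Step 2 — Sum components: V_total = 9.434 + j10.08 V.
Step 3 — Convert to polar: |V_total| = 13.8 V, ∠V_total = 46.9°.

V_total = 13.8∠46.9° V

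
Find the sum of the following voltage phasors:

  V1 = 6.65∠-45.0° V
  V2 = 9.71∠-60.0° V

Step 1 — Convert each phasor to rectangular form:
  V1 = 6.65·(cos(-45.0°) + j·sin(-45.0°)) = 4.702 - j4.702 V
  V2 = 9.71·(cos(-60.0°) + j·sin(-60.0°)) = 4.855 - j8.409 V
Step 2 — Sum components: V_total = 9.557 - j13.11 V.
Step 3 — Convert to polar: |V_total| = 16.22 V, ∠V_total = -53.9°.

V_total = 16.22∠-53.9° V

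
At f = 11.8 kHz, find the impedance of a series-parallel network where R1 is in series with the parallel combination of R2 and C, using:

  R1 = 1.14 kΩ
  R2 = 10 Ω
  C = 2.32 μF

Step 1 — Angular frequency: ω = 2π·f = 2π·1.18e+04 = 7.414e+04 rad/s.
Step 2 — Component impedances:
  R1: Z = R = 1140 Ω
  R2: Z = R = 10 Ω
  C: Z = 1/(jωC) = -j/(ω·C) = 0 - j5.814 Ω
Step 3 — Parallel branch: R2 || C = 1/(1/R2 + 1/C) = 2.526 - j4.345 Ω.
Step 4 — Series with R1: Z_total = R1 + (R2 || C) = 1143 - j4.345 Ω = 1143∠-0.2° Ω.

Z = 1143 - j4.345 Ω = 1143∠-0.2° Ω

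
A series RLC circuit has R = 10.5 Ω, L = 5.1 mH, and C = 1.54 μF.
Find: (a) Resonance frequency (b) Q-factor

Step 1 — Resonance condition Im(Z)=0 gives ω₀ = 1/√(LC).
Step 2 — ω₀ = 1/√(0.0051·1.54e-06) = 1.128e+04 rad/s.
Step 3 — f₀ = ω₀/(2π) = 1796 Hz.
Step 4 — Series Q: Q = ω₀L/R = 1.128e+04·0.0051/10.5 = 5.481.

(a) f₀ = 1796 Hz  (b) Q = 5.481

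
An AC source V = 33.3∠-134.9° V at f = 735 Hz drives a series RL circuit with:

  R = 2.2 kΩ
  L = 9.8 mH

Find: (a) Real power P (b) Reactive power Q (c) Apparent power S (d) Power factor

Step 1 — Angular frequency: ω = 2π·f = 2π·735 = 4618 rad/s.
Step 2 — Component impedances:
  R: Z = R = 2200 Ω
  L: Z = jωL = j·4618·0.0098 = 0 + j45.26 Ω
Step 3 — Series combination: Z_total = R + L = 2200 + j45.26 Ω = 2200∠1.2° Ω.
Step 4 — Source phasor: V = 33.3∠-134.9° V = -23.51 - j23.59 V.
Step 5 — Current: I = V / Z = -0.0109 - j0.0105 A = 0.01513∠-136.1° A.
Step 6 — Complex power: S = V·I* = 0.5038 + j0.01036 VA.
Step 7 — Real power: P = Re(S) = 0.5038 W.
Step 8 — Reactive power: Q = Im(S) = 0.01036 VAR.
Step 9 — Apparent power: |S| = 0.5039 VA.
Step 10 — Power factor: PF = P/|S| = 0.9998 (lagging).

(a) P = 0.5038 W  (b) Q = 0.01036 VAR  (c) S = 0.5039 VA  (d) PF = 0.9998 (lagging)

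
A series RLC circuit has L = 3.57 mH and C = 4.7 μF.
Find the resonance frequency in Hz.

Step 1 — Resonance condition Im(Z)=0 gives ω₀ = 1/√(LC).
Step 2 — ω₀ = 1/√(0.00357·4.7e-06) = 7720 rad/s.
Step 3 — f₀ = ω₀/(2π) = 1229 Hz.

f₀ = 1229 Hz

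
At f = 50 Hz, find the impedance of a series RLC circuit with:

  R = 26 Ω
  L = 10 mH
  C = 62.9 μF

Step 1 — Angular frequency: ω = 2π·f = 2π·50 = 314.2 rad/s.
Step 2 — Component impedances:
  R: Z = R = 26 Ω
  L: Z = jωL = j·314.2·0.01 = 0 + j3.142 Ω
  C: Z = 1/(jωC) = -j/(ω·C) = 0 - j50.61 Ω
Step 3 — Series combination: Z_total = R + L + C = 26 - j47.46 Ω = 54.12∠-61.3° Ω.

Z = 26 - j47.46 Ω = 54.12∠-61.3° Ω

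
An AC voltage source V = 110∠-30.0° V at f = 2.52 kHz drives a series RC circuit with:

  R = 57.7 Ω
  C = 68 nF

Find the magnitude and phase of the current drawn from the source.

Step 1 — Angular frequency: ω = 2π·f = 2π·2520 = 1.583e+04 rad/s.
Step 2 — Component impedances:
  R: Z = R = 57.7 Ω
  C: Z = 1/(jωC) = -j/(ω·C) = 0 - j928.8 Ω
Step 3 — Series combination: Z_total = R + C = 57.7 - j928.8 Ω = 930.6∠-86.4° Ω.
Step 4 — Source phasor: V = 110∠-30.0° V = 95.26 - j55 V.
Step 5 — Ohm's law: I = V / Z_total = (95.26 - j55) / (57.7 - j928.8) = 0.06534 + j0.09851 A.
Step 6 — Convert to polar: |I| = 0.1182 A, ∠I = 56.4°.

I = 0.1182∠56.4° A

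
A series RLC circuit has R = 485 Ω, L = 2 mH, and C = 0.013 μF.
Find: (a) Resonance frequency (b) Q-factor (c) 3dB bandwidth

Step 1 — Resonance condition Im(Z)=0 gives ω₀ = 1/√(LC).
Step 2 — ω₀ = 1/√(0.002·1.3e-08) = 1.961e+05 rad/s.
Step 3 — f₀ = ω₀/(2π) = 3.121e+04 Hz.
Step 4 — Series Q: Q = ω₀L/R = 1.961e+05·0.002/485 = 0.8087.
Step 5 — 3dB bandwidth: Δω = ω₀/Q = 2.425e+05 rad/s; BW = Δω/(2π) = 3.86e+04 Hz.

(a) f₀ = 3.121e+04 Hz  (b) Q = 0.8087  (c) BW = 3.86e+04 Hz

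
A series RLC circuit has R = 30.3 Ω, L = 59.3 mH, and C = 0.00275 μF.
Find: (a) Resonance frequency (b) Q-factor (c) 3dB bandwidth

Step 1 — Resonance condition Im(Z)=0 gives ω₀ = 1/√(LC).
Step 2 — ω₀ = 1/√(0.0593·2.75e-09) = 7.831e+04 rad/s.
Step 3 — f₀ = ω₀/(2π) = 1.246e+04 Hz.
Step 4 — Series Q: Q = ω₀L/R = 7.831e+04·0.0593/30.3 = 153.3.
Step 5 — 3dB bandwidth: Δω = ω₀/Q = 511 rad/s; BW = Δω/(2π) = 81.32 Hz.

(a) f₀ = 1.246e+04 Hz  (b) Q = 153.3  (c) BW = 81.32 Hz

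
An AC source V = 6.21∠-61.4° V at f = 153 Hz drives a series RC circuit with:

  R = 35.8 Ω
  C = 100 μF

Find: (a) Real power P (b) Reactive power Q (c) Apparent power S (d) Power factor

Step 1 — Angular frequency: ω = 2π·f = 2π·153 = 961.3 rad/s.
Step 2 — Component impedances:
  R: Z = R = 35.8 Ω
  C: Z = 1/(jωC) = -j/(ω·C) = 0 - j10.4 Ω
Step 3 — Series combination: Z_total = R + C = 35.8 - j10.4 Ω = 37.28∠-16.2° Ω.
Step 4 — Source phasor: V = 6.21∠-61.4° V = 2.973 - j5.452 V.
Step 5 — Current: I = V / Z = 0.1174 - j0.1182 A = 0.1666∠-45.2° A.
Step 6 — Complex power: S = V·I* = 0.9933 - j0.2886 VA.
Step 7 — Real power: P = Re(S) = 0.9933 W.
Step 8 — Reactive power: Q = Im(S) = -0.2886 VAR.
Step 9 — Apparent power: |S| = 1.034 VA.
Step 10 — Power factor: PF = P/|S| = 0.9603 (leading).

(a) P = 0.9933 W  (b) Q = -0.2886 VAR  (c) S = 1.034 VA  (d) PF = 0.9603 (leading)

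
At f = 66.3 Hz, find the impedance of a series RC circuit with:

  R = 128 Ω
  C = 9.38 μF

Step 1 — Angular frequency: ω = 2π·f = 2π·66.3 = 416.6 rad/s.
Step 2 — Component impedances:
  R: Z = R = 128 Ω
  C: Z = 1/(jωC) = -j/(ω·C) = 0 - j255.9 Ω
Step 3 — Series combination: Z_total = R + C = 128 - j255.9 Ω = 286.1∠-63.4° Ω.

Z = 128 - j255.9 Ω = 286.1∠-63.4° Ω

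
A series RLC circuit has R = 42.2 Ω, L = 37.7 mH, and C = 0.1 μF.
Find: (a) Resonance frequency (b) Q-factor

Step 1 — Resonance condition Im(Z)=0 gives ω₀ = 1/√(LC).
Step 2 — ω₀ = 1/√(0.0377·1e-07) = 1.629e+04 rad/s.
Step 3 — f₀ = ω₀/(2π) = 2592 Hz.
Step 4 — Series Q: Q = ω₀L/R = 1.629e+04·0.0377/42.2 = 14.55.

(a) f₀ = 2592 Hz  (b) Q = 14.55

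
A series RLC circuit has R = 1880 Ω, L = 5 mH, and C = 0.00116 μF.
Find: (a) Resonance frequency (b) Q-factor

Step 1 — Resonance condition Im(Z)=0 gives ω₀ = 1/√(LC).
Step 2 — ω₀ = 1/√(0.005·1.16e-09) = 4.152e+05 rad/s.
Step 3 — f₀ = ω₀/(2π) = 6.609e+04 Hz.
Step 4 — Series Q: Q = ω₀L/R = 4.152e+05·0.005/1880 = 1.104.

(a) f₀ = 6.609e+04 Hz  (b) Q = 1.104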